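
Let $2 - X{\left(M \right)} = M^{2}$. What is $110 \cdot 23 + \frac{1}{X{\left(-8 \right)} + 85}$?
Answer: $\frac{58191}{23} \approx 2530.0$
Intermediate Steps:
$X{\left(M \right)} = 2 - M^{2}$
$110 \cdot 23 + \frac{1}{X{\left(-8 \right)} + 85} = 110 \cdot 23 + \frac{1}{\left(2 - \left(-8\right)^{2}\right) + 85} = 2530 + \frac{1}{\left(2 - 64\right) + 85} = 2530 + \frac{1}{-62 + 85} = 2530 + \frac{1}{23} = \frac{58191}{23}$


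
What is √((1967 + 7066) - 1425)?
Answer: 2*√1902 ≈ 87.224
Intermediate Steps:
√((1967 + 7066) - 1425) = √(9033 - 1425) = √7608 = 2*√1902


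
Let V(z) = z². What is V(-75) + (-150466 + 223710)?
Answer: 78869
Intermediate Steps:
V(-75) + (-150466 + 223710) = (-75)² + (-150466 + 223710) = 5625 + 73244 = 78869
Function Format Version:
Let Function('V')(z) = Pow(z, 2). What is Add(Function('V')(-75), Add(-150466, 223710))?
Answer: 78869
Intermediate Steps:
Add(Function('V')(-75), Add(-150466, 223710)) = Add(Pow(-75, 2), Add(-150466, 223710)) = Add(5625, 73244) = 78869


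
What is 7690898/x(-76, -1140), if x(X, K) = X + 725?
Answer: 7690898/649 ≈ 11850.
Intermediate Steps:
x(X, K) = 725 + X
7690898/x(-76, -1140) = 7690898/(725 - 76) = 7690898/649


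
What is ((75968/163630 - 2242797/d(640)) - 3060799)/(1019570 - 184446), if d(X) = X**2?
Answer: -20514380200793231/5597238891315200 ≈ -3.6651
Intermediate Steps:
((75968/163630 - 2242797/d(640)) - 3060799)/(1019570 - 184446) = ((75968/163630 - 2242797/(640**2)) - 3060799)/(1019570 - 184446) = ((75968*(1/163630) - 2242797/409600) - 3060799)/835124 = ((37984/81815 - 2242797*1/409600) - 3060799)*(1/835124) = ((37984/81815 - 2242797/409600) - 3060799)*(1/835124) = (-33587238031/6702284800 - 3060799)*(1/835124) = -20514380200793231/6702284800*1/835124 = -20514380200793231/5597238891315200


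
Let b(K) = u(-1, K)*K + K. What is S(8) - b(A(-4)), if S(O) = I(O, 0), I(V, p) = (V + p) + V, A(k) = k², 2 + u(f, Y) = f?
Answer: 48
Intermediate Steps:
u(f, Y) = -2 + f
b(K) = -2*K (b(K) = (-2 - 1)*K + K = -3*K + K = -2*K)
I(V, p) = p + 2*V
S(O) = 2*O (S(O) = 0 + 2*O = 2*O)
S(8) - b(A(-4)) = 2*8 - (-2)*(-4)² = 16 - (-2)*16 = 16 - 1*(-32) = 16 + 32 = 48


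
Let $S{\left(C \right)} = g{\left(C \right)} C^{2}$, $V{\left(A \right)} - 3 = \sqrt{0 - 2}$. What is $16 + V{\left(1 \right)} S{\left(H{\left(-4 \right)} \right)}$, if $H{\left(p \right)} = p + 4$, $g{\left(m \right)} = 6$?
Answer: $16$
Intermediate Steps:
$H{\left(p \right)} = 4 + p$
$V{\left(A \right)} = 3 + i \sqrt{2}$ ($V{\left(A \right)} = 3 + \sqrt{0 - 2} = 3 + \sqrt{-2} = 3 + i \sqrt{2}$)
$S{\left(C \right)} = 6 C^{2}$
$16 + V{\left(1 \right)} S{\left(H{\left(-4 \right)} \right)} = 16 + \left(3 + i \sqrt{2}\right) 6 \left(4 - 4\right)^{2} = 16 + \left(3 + i \sqrt{2}\right) 6 \cdot 0^{2} = 16 + \left(3 + i \sqrt{2}\right) 6 \cdot 0 = 16 + \left(3 + i \sqrt{2}\right) 0 = 16 + 0 = 16$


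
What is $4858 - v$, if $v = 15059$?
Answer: $-10201$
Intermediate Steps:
$4858 - v = 4858 - 15059 = -10201$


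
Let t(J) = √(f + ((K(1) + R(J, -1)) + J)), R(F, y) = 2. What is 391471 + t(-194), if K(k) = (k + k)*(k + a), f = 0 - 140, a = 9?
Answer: 391471 + 2*I*√78 ≈ 3.9147e+5 + 17.664*I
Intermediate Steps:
f = -140
K(k) = 2*k*(9 + k) (K(k) = (k + k)*(k + 9) = (2*k)*(9 + k) = 2*k*(9 + k))
t(J) = √(-118 + J) (t(J) = √(-140 + ((2*1*(9 + 1) + 2) + J)) = √(-140 + ((2*1*10 + 2) + J)) = √(-140 + ((20 + 2) + J)) = √(-140 + (22 + J)) = √(-118 + J))
391471 + t(-194) = 391471 + √(-118 - 194) = 391471 + √(-312) = 391471 + 2*I*√78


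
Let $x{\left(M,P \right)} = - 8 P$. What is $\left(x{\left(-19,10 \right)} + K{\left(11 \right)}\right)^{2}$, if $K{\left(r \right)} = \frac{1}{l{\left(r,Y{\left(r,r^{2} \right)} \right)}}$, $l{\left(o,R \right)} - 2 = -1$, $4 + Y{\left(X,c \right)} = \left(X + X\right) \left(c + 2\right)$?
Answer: $6241$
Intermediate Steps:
$Y{\left(X,c \right)} = -4 + 2 X \left(2 + c\right)$ ($Y{\left(X,c \right)} = -4 + \left(X + X\right) \left(c + 2\right) = -4 + 2 X \left(2 + c\right)$)
$l{\left(o,R \right)} = 1$ ($l{\left(o,R \right)} = 2 - 1 = 1$)
$K{\left(r \right)} = 1$ ($K{\left(r \right)} = 1^{-1} = 1$)
$\left(x{\left(-19,10 \right)} + K{\left(11 \right)}\right)^{2} = \left(\left(-8\right) 10 + 1\right)^{2} = \left(-80 + 1\right)^{2} = \left(-79\right)^{2} = 6241$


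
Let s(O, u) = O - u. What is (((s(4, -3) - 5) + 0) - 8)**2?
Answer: 36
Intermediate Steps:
(((s(4, -3) - 5) + 0) - 8)**2 = ((((4 - 1*(-3)) - 5) + 0) - 8)**2 = ((((4 + 3) - 5) + 0) - 8)**2 = (((7 - 5) + 0) - 8)**2 = ((2 + 0) - 8)**2 = (2 - 8)**2 = (-6)**2 = 36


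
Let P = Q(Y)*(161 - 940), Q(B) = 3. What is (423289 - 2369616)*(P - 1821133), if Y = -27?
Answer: 3549068894690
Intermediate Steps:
P = -2337 (P = 3*(161 - 940) = 3*(-779) = -2337)
(423289 - 2369616)*(P - 1821133) = (423289 - 2369616)*(-2337 - 1821133) = -1946327*(-1823470) = 3549068894690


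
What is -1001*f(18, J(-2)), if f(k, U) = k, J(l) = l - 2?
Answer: -18018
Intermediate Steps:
J(l) = -2 + l
-1001*f(18, J(-2)) = -1001*18 = -18018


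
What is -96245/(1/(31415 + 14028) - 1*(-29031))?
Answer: -4373661535/1319255734 ≈ -3.3153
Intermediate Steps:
-96245/(1/(31415 + 14028) - 1*(-29031)) = -96245/(1/45443 + 29031) = -96245/1319255734/45443 = -96245*45443/1319255734 = -4373661535/1319255734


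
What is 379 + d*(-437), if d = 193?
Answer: -83962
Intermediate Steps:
379 + d*(-437) = 379 + 193*(-437) = 379 - 84341 = -83962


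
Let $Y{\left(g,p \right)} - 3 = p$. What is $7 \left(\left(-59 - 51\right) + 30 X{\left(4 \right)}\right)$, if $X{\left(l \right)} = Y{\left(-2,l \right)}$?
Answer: $700$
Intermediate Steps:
$Y{\left(g,p \right)} = 3 + p$
$X{\left(l \right)} = 3 + l$
$7 \left(\left(-59 - 51\right) + 30 X{\left(4 \right)}\right) = 7 \left(\left(-59 - 51\right) + 30 \left(3 + 4\right)\right) = 7 \left(\left(-59 - 51\right) + 30 \cdot 7\right) = 7 \left(-110 + 210\right) = 7 \cdot 100 = 700$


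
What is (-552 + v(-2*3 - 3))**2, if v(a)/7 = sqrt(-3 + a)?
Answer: 304116 - 15456*I*sqrt(3) ≈ 3.0412e+5 - 26771.0*I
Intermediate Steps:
v(a) = 7*sqrt(-3 + a)
(-552 + v(-2*3 - 3))**2 = (-552 + 7*sqrt(-3 + (-2*3 - 3)))**2 = (-552 + 7*sqrt(-3 + (-6 - 3)))**2 = (-552 + 7*sqrt(-3 - 9))**2 = (-552 + 7*sqrt(-12))**2 = (-552 + 7*(2*I*sqrt(3)))**2 = (-552 + 14*I*sqrt(3))**2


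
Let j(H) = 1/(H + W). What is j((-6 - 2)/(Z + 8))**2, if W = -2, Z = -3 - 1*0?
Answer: 25/324 ≈ 0.077160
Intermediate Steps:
Z = -3 (Z = -3 + 0 = -3)
j(H) = 1/(-2 + H) (j(H) = 1/(H - 2) = 1/(-2 + H))
j((-6 - 2)/(Z + 8))**2 = (1/(-2 + (-6 - 2)/(-3 + 8)))**2 = (1/(-2 - 8/5))**2 = (1/(-18/5))**2 = (-5/18)**2 = 25/324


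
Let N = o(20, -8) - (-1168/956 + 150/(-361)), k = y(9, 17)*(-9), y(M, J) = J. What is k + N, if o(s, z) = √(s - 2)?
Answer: -13059425/86279 + 3*√2 ≈ -147.12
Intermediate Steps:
o(s, z) = √(-2 + s)
k = -153 (k = 17*(-9) = -153)
N = 141262/86279 + 3*√2 (N = √(-2 + 20) - (-1168/956 + 150/(-361)) = √18 - (-1168*1/956 + 150*(-1/361)) = 3*√2 - (-292/239 - 150/361) = 3*√2 - 1*(-141262/86279) = 3*√2 + 141262/86279 = 141262/86279 + 3*√2 ≈ 5.8799)
k + N = -153 + (141262/86279 + 3*√2) = -13059425/86279 + 3*√2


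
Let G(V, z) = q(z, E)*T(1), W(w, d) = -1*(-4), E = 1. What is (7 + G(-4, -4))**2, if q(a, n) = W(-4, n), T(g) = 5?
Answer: 729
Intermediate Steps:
W(w, d) = 4
q(a, n) = 4
G(V, z) = 20 (G(V, z) = 4*5 = 20)
(7 + G(-4, -4))**2 = (7 + 20)**2 = 27**2 = 729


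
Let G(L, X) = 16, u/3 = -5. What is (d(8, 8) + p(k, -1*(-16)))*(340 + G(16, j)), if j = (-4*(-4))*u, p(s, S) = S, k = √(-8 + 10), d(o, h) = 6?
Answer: 7832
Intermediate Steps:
u = -15 (u = 3*(-5) = -15)
k = √2 ≈ 1.4142
j = -240 (j = -4*(-4)*(-15) = 16*(-15) = -240)
(d(8, 8) + p(k, -1*(-16)))*(340 + G(16, j)) = (6 - 1*(-16))*(340 + 16) = (6 + 16)*356 = 22*356 = 7832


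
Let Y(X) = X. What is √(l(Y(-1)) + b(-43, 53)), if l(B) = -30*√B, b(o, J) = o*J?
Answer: √(-2279 - 30*I) ≈ 0.3142 - 47.74*I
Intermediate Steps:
b(o, J) = J*o
√(l(Y(-1)) + b(-43, 53)) = √(-30*I + 53*(-43)) = √(-30*I - 2279) = √(-2279 - 30*I)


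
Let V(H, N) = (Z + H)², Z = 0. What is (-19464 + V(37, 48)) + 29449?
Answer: 11354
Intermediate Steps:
V(H, N) = H² (V(H, N) = (0 + H)² = H²)
(-19464 + V(37, 48)) + 29449 = (-19464 + 37²) + 29449 = (-19464 + 1369) + 29449 = -18095 + 29449 = 11354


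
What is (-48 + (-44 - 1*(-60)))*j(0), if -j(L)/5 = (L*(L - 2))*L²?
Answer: 0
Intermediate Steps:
j(L) = -5*L³*(-2 + L) (j(L) = -5*L*(L - 2)*L² = -5*L*(-2 + L)*L² = -5*L³*(-2 + L))
(-48 + (-44 - 1*(-60)))*j(0) = (-48 + (-44 - 1*(-60)))*(5*0³*(2 - 1*0)) = (-48 + (-44 + 60))*(5*0*(2 + 0)) = (-48 + 16)*(5*0*2) = -32*0 = 0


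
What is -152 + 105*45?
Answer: 4573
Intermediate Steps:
-152 + 105*45 = -152 + 4725 = 4573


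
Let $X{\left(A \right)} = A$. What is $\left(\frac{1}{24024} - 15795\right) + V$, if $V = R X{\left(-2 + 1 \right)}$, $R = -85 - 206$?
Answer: $- \frac{372468095}{24024} \approx -15504.0$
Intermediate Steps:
$R = -291$ ($R = -85 - 206 = -291$)
$V = 291$ ($V = - 291 \left(-2 + 1\right) = \left(-291\right) \left(-1\right) = 291$)
$\left(\frac{1}{24024} - 15795\right) + V = \left(\frac{1}{24024} - 15795\right) + 291 = - \frac{379459079}{24024} + 291 = - \frac{372468095}{24024}$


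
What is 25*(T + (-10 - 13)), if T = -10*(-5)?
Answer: 675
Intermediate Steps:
T = 50
25*(T + (-10 - 13)) = 25*(50 + (-10 - 13)) = 25*(50 - 23) = 25*27 = 675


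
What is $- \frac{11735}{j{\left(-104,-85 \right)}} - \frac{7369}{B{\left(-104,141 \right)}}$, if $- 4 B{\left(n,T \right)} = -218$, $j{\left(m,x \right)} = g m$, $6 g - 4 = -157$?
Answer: $- \frac{40364291}{289068} \approx -139.64$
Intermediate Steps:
$g = - \frac{51}{2}$ ($g = \frac{2}{3} + \frac{1}{6} \left(-157\right) = \frac{2}{3} - \frac{157}{6} = - \frac{51}{2} \approx -25.5$)
$j{\left(m,x \right)} = - \frac{51 m}{2}$
$B{\left(n,T \right)} = \frac{109}{2}$ ($B{\left(n,T \right)} = \left(- \frac{1}{4}\right) \left(-218\right) = \frac{109}{2}$)
$- \frac{11735}{j{\left(-104,-85 \right)}} - \frac{7369}{B{\left(-104,141 \right)}} = - \frac{11735}{\left(- \frac{51}{2}\right) \left(-104\right)} - \frac{7369}{\frac{109}{2}} = - \frac{11735}{2652} - \frac{14738}{109} = - \frac{40364291}{289068}$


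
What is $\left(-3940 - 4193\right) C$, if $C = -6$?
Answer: $48798$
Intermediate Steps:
$\left(-3940 - 4193\right) C = \left(-3940 - 4193\right) \left(-6\right) = \left(-8133\right) \left(-6\right) = 48798$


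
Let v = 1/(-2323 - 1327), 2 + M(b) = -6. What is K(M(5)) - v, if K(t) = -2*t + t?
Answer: 29201/3650 ≈ 8.0003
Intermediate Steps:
M(b) = -8 (M(b) = -2 - 6 = -8)
K(t) = -t
v = -1/3650 (v = 1/(-3650) = -1/3650 ≈ -0.00027397)
K(M(5)) - v = -1*(-8) - 1*(-1/3650) = 8 + 1/3650 = 29201/3650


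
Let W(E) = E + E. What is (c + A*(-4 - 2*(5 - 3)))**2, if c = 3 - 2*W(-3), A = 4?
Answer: 289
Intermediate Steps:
W(E) = 2*E
c = 15 (c = 3 - 4*(-3) = 3 - 2*(-6) = 3 + 12 = 15)
(c + A*(-4 - 2*(5 - 3)))**2 = (15 + 4*(-4 - 2*(5 - 3)))**2 = (15 + 4*(-4 - 2*2))**2 = (15 + 4*(-4 - 4))**2 = (15 + 4*(-8))**2 = (15 - 32)**2 = (-17)**2 = 289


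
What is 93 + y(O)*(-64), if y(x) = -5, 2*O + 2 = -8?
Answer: 413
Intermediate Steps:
O = -5 (O = -1 + (1/2)*(-8) = -1 - 4 = -5)
93 + y(O)*(-64) = 93 - 5*(-64) = 93 + 320 = 413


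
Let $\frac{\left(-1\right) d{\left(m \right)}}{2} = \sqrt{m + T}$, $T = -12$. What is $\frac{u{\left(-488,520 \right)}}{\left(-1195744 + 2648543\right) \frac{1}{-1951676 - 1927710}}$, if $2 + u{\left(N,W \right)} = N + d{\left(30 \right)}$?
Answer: $\frac{1900899140}{1452799} + \frac{23276316 \sqrt{2}}{1452799} \approx 1331.1$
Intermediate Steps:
$d{\left(m \right)} = - 2 \sqrt{-12 + m}$ ($d{\left(m \right)} = - 2 \sqrt{m - 12} = - 2 \sqrt{-12 + m}$)
$u{\left(N,W \right)} = -2 + N - 6 \sqrt{2}$ ($u{\left(N,W \right)} = -2 + \left(N - 2 \sqrt{-12 + 30}\right) = -2 + \left(N - 2 \sqrt{18}\right) = -2 + \left(N - 2 \cdot 3 \sqrt{2}\right) = -2 + \left(N - 6 \sqrt{2}\right) = -2 + N - 6 \sqrt{2}$)
$\frac{u{\left(-488,520 \right)}}{\left(-1195744 + 2648543\right) \frac{1}{-1951676 - 1927710}} = \frac{-2 - 488 - 6 \sqrt{2}}{\left(-1195744 + 2648543\right) \frac{1}{-1951676 - 1927710}} = \frac{-490 - 6 \sqrt{2}}{1452799 \frac{1}{-3879386}} = \frac{-490 - 6 \sqrt{2}}{1452799 \left(- \frac{1}{3879386}\right)} = \frac{-490 - 6 \sqrt{2}}{- \frac{1452799}{3879386}} = \left(-490 - 6 \sqrt{2}\right) \left(- \frac{3879386}{1452799}\right) = \frac{1900899140}{1452799} + \frac{23276316 \sqrt{2}}{1452799}$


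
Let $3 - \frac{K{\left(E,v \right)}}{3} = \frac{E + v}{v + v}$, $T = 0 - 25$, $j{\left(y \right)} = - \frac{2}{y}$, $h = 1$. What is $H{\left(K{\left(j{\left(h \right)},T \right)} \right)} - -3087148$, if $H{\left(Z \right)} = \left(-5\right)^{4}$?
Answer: $3087773$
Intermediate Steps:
$T = -25$ ($T = 0 - 25 = -25$)
$K{\left(E,v \right)} = 9 - \frac{3 \left(E + v\right)}{2 v}$ ($K{\left(E,v \right)} = 9 - 3 \frac{E + v}{v + v} = 9 - 3 \frac{E + v}{2 v} = 9 - \frac{3 \left(E + v\right)}{2 v}$)
$H{\left(Z \right)} = 625$
$H{\left(K{\left(j{\left(h \right)},T \right)} \right)} - -3087148 = 625 - -3087148 = 625 + 3087148 = 3087773$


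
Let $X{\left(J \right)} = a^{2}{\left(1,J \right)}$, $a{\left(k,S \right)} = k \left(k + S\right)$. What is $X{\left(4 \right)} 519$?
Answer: $12975$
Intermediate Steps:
$a{\left(k,S \right)} = k \left(S + k\right)$
$X{\left(J \right)} = \left(1 + J\right)^{2}$ ($X{\left(J \right)} = \left(1 \left(J + 1\right)\right)^{2} = \left(1 \left(1 + J\right)\right)^{2} = \left(1 + J\right)^{2}$)
$X{\left(4 \right)} 519 = \left(1 + 4\right)^{2} \cdot 519 = 5^{2} \cdot 519 = 25 \cdot 519 = 12975$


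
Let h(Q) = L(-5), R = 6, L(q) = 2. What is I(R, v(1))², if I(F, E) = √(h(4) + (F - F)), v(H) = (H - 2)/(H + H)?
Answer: 2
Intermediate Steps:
v(H) = (-2 + H)/(2*H) (v(H) = (-2 + H)/((2*H)) = (-2 + H)*(1/(2*H)) = (-2 + H)/(2*H))
h(Q) = 2
I(F, E) = √2 (I(F, E) = √(2 + (F - F)) = √(2 + 0) = √2)
I(R, v(1))² = (√2)² = 2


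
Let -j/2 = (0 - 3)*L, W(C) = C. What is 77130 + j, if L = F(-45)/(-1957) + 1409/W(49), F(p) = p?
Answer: 7412784798/95893 ≈ 77303.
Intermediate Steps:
L = 2759618/95893 (L = -45/(-1957) + 1409/49 = -45*(-1/1957) + 1409*(1/49) = 45/1957 + 1409/49 = 2759618/95893 ≈ 28.778)
j = 16557708/95893 (j = -2*(0 - 3)*2759618/95893 = -(-6)*2759618/95893 = -2*(-8278854/95893) = 16557708/95893 ≈ 172.67)
77130 + j = 77130 + 16557708/95893 = 7412784798/95893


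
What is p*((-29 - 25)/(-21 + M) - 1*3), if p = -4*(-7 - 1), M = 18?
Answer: 480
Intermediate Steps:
p = 32 (p = -4*(-8) = 32)
p*((-29 - 25)/(-21 + M) - 1*3) = 32*((-29 - 25)/(-21 + 18) - 1*3) = 32*(-54/(-3) - 3) = 32*(-54*(-⅓) - 3) = 32*(18 - 3) = 32*15 = 480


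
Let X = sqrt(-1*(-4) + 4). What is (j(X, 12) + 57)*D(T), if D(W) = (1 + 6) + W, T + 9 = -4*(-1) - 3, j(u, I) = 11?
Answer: -68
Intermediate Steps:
X = 2*sqrt(2) (X = sqrt(4 + 4) = sqrt(8) = 2*sqrt(2) ≈ 2.8284)
T = -8 (T = -9 + (-4*(-1) - 3) = -9 + (4 - 3) = -9 + 1 = -8)
D(W) = 7 + W
(j(X, 12) + 57)*D(T) = (11 + 57)*(7 - 8) = 68*(-1) = -68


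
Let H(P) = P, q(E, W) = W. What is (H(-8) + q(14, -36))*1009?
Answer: -44396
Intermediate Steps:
(H(-8) + q(14, -36))*1009 = (-8 - 36)*1009 = -44*1009 = -44396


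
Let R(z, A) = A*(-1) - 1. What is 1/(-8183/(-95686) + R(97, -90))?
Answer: 95686/8524237 ≈ 0.011225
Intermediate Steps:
R(z, A) = -1 - A (R(z, A) = -A - 1 = -1 - A)
1/(-8183/(-95686) + R(97, -90)) = 1/(-8183/(-95686) + (-1 - 1*(-90))) = 1/(-8183*(-1/95686) + (-1 + 90)) = 1/(8183/95686 + 89) = 1/(8524237/95686) = 95686/8524237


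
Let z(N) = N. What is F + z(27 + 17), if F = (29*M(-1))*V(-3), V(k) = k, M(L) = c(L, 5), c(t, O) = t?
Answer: 131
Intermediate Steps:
M(L) = L
F = 87 (F = (29*(-1))*(-3) = -29*(-3) = 87)
F + z(27 + 17) = 87 + (27 + 17) = 87 + 44 = 131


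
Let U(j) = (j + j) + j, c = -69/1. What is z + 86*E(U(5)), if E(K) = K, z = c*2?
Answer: 1152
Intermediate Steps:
c = -69 (c = -69*1 = -69)
U(j) = 3*j (U(j) = 2*j + j = 3*j)
z = -138 (z = -69*2 = -138)
z + 86*E(U(5)) = -138 + 86*(3*5) = -138 + 86*15 = -138 + 1290 = 1152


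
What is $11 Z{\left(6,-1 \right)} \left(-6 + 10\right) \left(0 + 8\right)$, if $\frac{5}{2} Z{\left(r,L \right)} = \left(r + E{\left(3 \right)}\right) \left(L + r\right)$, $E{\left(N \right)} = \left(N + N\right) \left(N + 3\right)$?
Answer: $29568$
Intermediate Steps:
$E{\left(N \right)} = 2 N \left(3 + N\right)$
$Z{\left(r,L \right)} = \frac{2 \left(36 + r\right) \left(L + r\right)}{5}$ ($Z{\left(r,L \right)} = \frac{2 \left(r + 2 \cdot 3 \left(3 + 3\right)\right) \left(L + r\right)}{5} = \frac{2 \left(r + 2 \cdot 3 \cdot 6\right) \left(L + r\right)}{5} = \frac{2 \left(r + 36\right) \left(L + r\right)}{5} = \frac{2 \left(36 + r\right) \left(L + r\right)}{5}$)
$11 Z{\left(6,-1 \right)} \left(-6 + 10\right) \left(0 + 8\right) = 11 \left(\frac{2 \cdot 6^{2}}{5} + \frac{72}{5} \left(-1\right) + \frac{72}{5} \cdot 6 + \frac{2}{5} \left(-1\right) 6\right) \left(-6 + 10\right) \left(0 + 8\right) = 11 \left(\frac{2}{5} \cdot 36 - \frac{72}{5} + \frac{432}{5} - \frac{12}{5}\right) 4 \cdot 8 = 11 \left(\frac{72}{5} - \frac{72}{5} + \frac{432}{5} - \frac{12}{5}\right) 32 = 11 \cdot 84 \cdot 32 = 924 \cdot 32 = 29568$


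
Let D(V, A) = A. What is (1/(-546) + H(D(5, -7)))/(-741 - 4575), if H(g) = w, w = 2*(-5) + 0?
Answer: 5461/2902536 ≈ 0.0018815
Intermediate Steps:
w = -10 (w = -10 + 0 = -10)
H(g) = -10
(1/(-546) + H(D(5, -7)))/(-741 - 4575) = (1/(-546) - 10)/(-741 - 4575) = (-1/546 - 10)/(-5316) = -5461/546*(-1/5316) = 5461/2902536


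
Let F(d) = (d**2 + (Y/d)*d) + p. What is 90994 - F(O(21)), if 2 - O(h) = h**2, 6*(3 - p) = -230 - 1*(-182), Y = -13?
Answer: -101725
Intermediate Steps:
p = 11 (p = 3 - (-230 - 1*(-182))/6 = 3 - (-230 + 182)/6 = 3 - 1/6*(-48) = 3 + 8 = 11)
O(h) = 2 - h**2
F(d) = -2 + d**2 (F(d) = (d**2 + (-13/d)*d) + 11 = (d**2 - 13) + 11 = (-13 + d**2) + 11 = -2 + d**2)
90994 - F(O(21)) = 90994 - (-2 + (2 - 1*21**2)**2) = 90994 - (-2 + (2 - 1*441)**2) = 90994 - (-2 + (2 - 441)**2) = 90994 - (-2 + (-439)**2) = 90994 - (-2 + 192721) = 90994 - 1*192719 = 90994 - 192719 = -101725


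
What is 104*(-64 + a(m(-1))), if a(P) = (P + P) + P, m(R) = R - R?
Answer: -6656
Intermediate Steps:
m(R) = 0
a(P) = 3*P (a(P) = 2*P + P = 3*P)
104*(-64 + a(m(-1))) = 104*(-64 + 3*0) = 104*(-64 + 0) = 104*(-64) = -6656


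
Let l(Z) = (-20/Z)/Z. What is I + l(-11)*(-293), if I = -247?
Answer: -24027/121 ≈ -198.57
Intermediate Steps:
l(Z) = -20/Z²
I + l(-11)*(-293) = -247 - 20/(-11)²*(-293) = -247 - 20*1/121*(-293) = -247 - 20/121*(-293) = -247 + 5860/121 = -24027/121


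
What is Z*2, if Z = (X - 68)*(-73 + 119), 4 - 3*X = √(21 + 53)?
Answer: -18400/3 - 92*√74/3 ≈ -6397.1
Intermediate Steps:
X = 4/3 - √74/3 (X = 4/3 - √(21 + 53)/3 = 4/3 - √74/3 ≈ -1.5341)
Z = -9200/3 - 46*√74/3 (Z = ((4/3 - √74/3) - 68)*(-73 + 119) = (-200/3 - √74/3)*46 = -9200/3 - 46*√74/3 ≈ -3198.6)
Z*2 = (-9200/3 - 46*√74/3)*2 = -18400/3 - 92*√74/3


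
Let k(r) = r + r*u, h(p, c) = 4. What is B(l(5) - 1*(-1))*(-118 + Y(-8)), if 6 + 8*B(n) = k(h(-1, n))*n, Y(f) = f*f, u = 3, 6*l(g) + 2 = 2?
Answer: -135/2 ≈ -67.500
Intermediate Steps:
l(g) = 0 (l(g) = -⅓ + (⅙)*2 = -⅓ + ⅓ = 0)
Y(f) = f²
k(r) = 4*r (k(r) = r + r*3 = r + 3*r = 4*r)
B(n) = -¾ + 2*n (B(n) = -¾ + ((4*4)*n)/8 = -¾ + (16*n)/8 = -¾ + 2*n)
B(l(5) - 1*(-1))*(-118 + Y(-8)) = (-¾ + 2*(0 - 1*(-1)))*(-118 + (-8)²) = (-¾ + 2*(0 + 1))*(-118 + 64) = (-¾ + 2*1)*(-54) = (-¾ + 2)*(-54) = (5/4)*(-54) = -135/2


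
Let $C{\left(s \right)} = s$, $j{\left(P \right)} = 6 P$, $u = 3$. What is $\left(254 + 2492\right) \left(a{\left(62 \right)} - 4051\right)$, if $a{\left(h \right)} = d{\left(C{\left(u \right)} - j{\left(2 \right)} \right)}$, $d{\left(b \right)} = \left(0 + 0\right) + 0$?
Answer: $-11124046$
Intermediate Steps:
$d{\left(b \right)} = 0$ ($d{\left(b \right)} = 0 + 0 = 0$)
$a{\left(h \right)} = 0$
$\left(254 + 2492\right) \left(a{\left(62 \right)} - 4051\right) = \left(254 + 2492\right) \left(0 - 4051\right) = 2746 \left(-4051\right) = -11124046$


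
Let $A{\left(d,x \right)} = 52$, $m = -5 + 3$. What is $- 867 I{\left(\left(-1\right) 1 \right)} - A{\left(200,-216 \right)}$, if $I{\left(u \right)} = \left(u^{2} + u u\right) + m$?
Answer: $-52$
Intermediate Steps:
$m = -2$
$I{\left(u \right)} = -2 + 2 u^{2}$ ($I{\left(u \right)} = \left(u^{2} + u u\right) - 2 = \left(u^{2} + u^{2}\right) - 2 = 2 u^{2} - 2 = -2 + 2 u^{2}$)
$- 867 I{\left(\left(-1\right) 1 \right)} - A{\left(200,-216 \right)} = - 867 \left(-2 + 2 \left(\left(-1\right) 1\right)^{2}\right) - 52 = - 867 \left(-2 + 2 \left(-1\right)^{2}\right) - 52 = - 867 \left(-2 + 2 \cdot 1\right) - 52 = - 867 \left(-2 + 2\right) - 52 = \left(-867\right) 0 - 52 = 0 - 52 = -52$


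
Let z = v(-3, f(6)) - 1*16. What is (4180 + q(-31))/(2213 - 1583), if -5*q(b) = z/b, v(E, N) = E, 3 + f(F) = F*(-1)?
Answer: 647881/97650 ≈ 6.6347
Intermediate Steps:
f(F) = -3 - F (f(F) = -3 + F*(-1) = -3 - F)
z = -19 (z = -3 - 1*16 = -3 - 16 = -19)
q(b) = 19/(5*b) (q(b) = -(-19)/(5*b) = 19/(5*b))
(4180 + q(-31))/(2213 - 1583) = (4180 + (19/5)/(-31))/(2213 - 1583) = (4180 + (19/5)*(-1/31))/630 = (4180 - 19/155)*(1/630) = (647881/155)*(1/630) = 647881/97650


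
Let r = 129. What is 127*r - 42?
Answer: 16341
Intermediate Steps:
127*r - 42 = 127*129 - 42 = 16383 - 42 = 16341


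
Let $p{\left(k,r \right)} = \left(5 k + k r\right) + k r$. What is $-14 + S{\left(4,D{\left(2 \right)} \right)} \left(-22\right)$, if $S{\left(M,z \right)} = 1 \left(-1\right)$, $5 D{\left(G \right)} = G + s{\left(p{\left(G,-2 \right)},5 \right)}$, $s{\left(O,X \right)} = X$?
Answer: $8$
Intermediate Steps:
$p{\left(k,r \right)} = 5 k + 2 k r$
$D{\left(G \right)} = 1 + \frac{G}{5}$ ($D{\left(G \right)} = \frac{G + 5}{5} = \frac{5 + G}{5} = 1 + \frac{G}{5}$)
$S{\left(M,z \right)} = -1$
$-14 + S{\left(4,D{\left(2 \right)} \right)} \left(-22\right) = -14 - -22 = -14 + 22 = 8$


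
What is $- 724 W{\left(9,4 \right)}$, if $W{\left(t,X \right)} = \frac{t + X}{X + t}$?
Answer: $-724$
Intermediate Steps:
$W{\left(t,X \right)} = 1$ ($W{\left(t,X \right)} = \frac{X + t}{X + t} = 1$)
$- 724 W{\left(9,4 \right)} = \left(-724\right) 1 = -724$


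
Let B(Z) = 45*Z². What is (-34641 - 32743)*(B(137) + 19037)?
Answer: -58195652528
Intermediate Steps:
(-34641 - 32743)*(B(137) + 19037) = (-34641 - 32743)*(45*137² + 19037) = -67384*(45*18769 + 19037) = -67384*(844605 + 19037) = -67384*863642 = -58195652528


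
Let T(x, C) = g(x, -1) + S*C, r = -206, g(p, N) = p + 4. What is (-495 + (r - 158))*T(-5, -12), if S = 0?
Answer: 859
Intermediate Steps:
g(p, N) = 4 + p
T(x, C) = 4 + x (T(x, C) = (4 + x) + 0*C = (4 + x) + 0 = 4 + x)
(-495 + (r - 158))*T(-5, -12) = (-495 + (-206 - 158))*(4 - 5) = (-495 - 364)*(-1) = -859*(-1) = 859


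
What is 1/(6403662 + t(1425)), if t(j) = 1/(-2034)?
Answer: 2034/13025048507 ≈ 1.5616e-7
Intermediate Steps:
t(j) = -1/2034
1/(6403662 + t(1425)) = 1/(6403662 - 1/2034) = 1/(13025048507/2034) = 2034/13025048507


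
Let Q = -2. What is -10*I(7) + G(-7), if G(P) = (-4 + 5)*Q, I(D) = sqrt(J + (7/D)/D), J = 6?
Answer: -2 - 10*sqrt(301)/7 ≈ -26.785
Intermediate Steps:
I(D) = sqrt(6 + 7/D**2) (I(D) = sqrt(6 + (7/D)/D) = sqrt(6 + 7/D**2))
G(P) = -2 (G(P) = (-4 + 5)*(-2) = 1*(-2) = -2)
-10*I(7) + G(-7) = -10*sqrt(6 + 7/7**2) - 2 = -10*sqrt(6 + 7*(1/49)) - 2 = -10*sqrt(6 + 1/7) - 2 = -10*sqrt(301)/7 - 2 = -2 - 10*sqrt(301)/7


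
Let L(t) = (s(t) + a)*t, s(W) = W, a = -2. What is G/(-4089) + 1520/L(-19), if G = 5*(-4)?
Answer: 109180/28623 ≈ 3.8144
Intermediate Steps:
L(t) = t*(-2 + t) (L(t) = (t - 2)*t = (-2 + t)*t = t*(-2 + t))
G = -20
G/(-4089) + 1520/L(-19) = -20/(-4089) + 1520/((-19*(-2 - 19))) = -20*(-1/4089) + 1520/((-19*(-21))) = 20/4089 + 1520/399 = 20/4089 + 1520*(1/399) = 20/4089 + 80/21 = 109180/28623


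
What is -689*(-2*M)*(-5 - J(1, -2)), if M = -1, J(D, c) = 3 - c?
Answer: 13780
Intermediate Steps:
-689*(-2*M)*(-5 - J(1, -2)) = -689*(-2*(-1))*(-5 - (3 - 1*(-2))) = -1378*(-5 - (3 + 2)) = -1378*(-5 - 1*5) = -1378*(-5 - 5) = -1378*(-10) = -689*(-20) = 13780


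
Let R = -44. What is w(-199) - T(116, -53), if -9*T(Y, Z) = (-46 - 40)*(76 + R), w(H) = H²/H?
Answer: -4543/9 ≈ -504.78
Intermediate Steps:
w(H) = H
T(Y, Z) = 2752/9 (T(Y, Z) = -(-46 - 40)*(76 - 44)/9 = -(-86)*32/9 = -⅑*(-2752) = 2752/9)
w(-199) - T(116, -53) = -199 - 1*2752/9 = -199 - 2752/9 = -4543/9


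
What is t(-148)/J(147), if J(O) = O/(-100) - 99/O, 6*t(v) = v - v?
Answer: 0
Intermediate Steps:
t(v) = 0 (t(v) = (v - v)/6 = (⅙)*0 = 0)
J(O) = -99/O - O/100 (J(O) = O*(-1/100) - 99/O = -O/100 - 99/O = -99/O - O/100)
t(-148)/J(147) = 0/(-99/147 - 1/100*147) = 0/(-99*1/147 - 147/100) = 0/(-33/49 - 147/100) = 0/(-10503/4900) = 0*(-4900/10503) = 0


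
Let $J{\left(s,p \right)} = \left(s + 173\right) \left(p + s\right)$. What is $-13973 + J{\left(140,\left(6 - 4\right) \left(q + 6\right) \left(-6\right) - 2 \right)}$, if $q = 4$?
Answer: $-8339$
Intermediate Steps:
$J{\left(s,p \right)} = \left(173 + s\right) \left(p + s\right)$
$-13973 + J{\left(140,\left(6 - 4\right) \left(q + 6\right) \left(-6\right) - 2 \right)} = -13973 + \left(140^{2} + 173 \left(\left(6 - 4\right) \left(4 + 6\right) \left(-6\right) - 2\right) + 173 \cdot 140 + \left(\left(6 - 4\right) \left(4 + 6\right) \left(-6\right) - 2\right) 140\right) = -13973 + \left(19600 + 173 \left(2 \cdot 10 \left(-6\right) - 2\right) + 24220 + \left(2 \cdot 10 \left(-6\right) - 2\right) 140\right) = -13973 + \left(19600 + 173 \left(20 \left(-6\right) - 2\right) + 24220 + \left(20 \left(-6\right) - 2\right) 140\right) = -13973 + \left(19600 + 173 \left(-120 - 2\right) + 24220 + \left(-120 - 2\right) 140\right) = -13973 + \left(19600 + 173 \left(-122\right) + 24220 - 17080\right) = -13973 + \left(19600 - 21106 + 24220 - 17080\right) = -13973 + 5634 = -8339$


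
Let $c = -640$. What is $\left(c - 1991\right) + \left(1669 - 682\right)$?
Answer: $-1644$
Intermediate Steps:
$\left(c - 1991\right) + \left(1669 - 682\right) = \left(-640 - 1991\right) + \left(1669 - 682\right) = -2631 + \left(1669 - 682\right) = -2631 + 987 = -1644$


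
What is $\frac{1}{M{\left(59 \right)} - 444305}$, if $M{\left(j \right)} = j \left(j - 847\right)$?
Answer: $- \frac{1}{490797} \approx -2.0375 \cdot 10^{-6}$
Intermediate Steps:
$M{\left(j \right)} = j \left(-847 + j\right)$
$\frac{1}{M{\left(59 \right)} - 444305} = \frac{1}{59 \left(-847 + 59\right) - 444305} = \frac{1}{59 \left(-788\right) - 444305} = \frac{1}{-46492 - 444305} = \frac{1}{-490797} = - \frac{1}{490797}$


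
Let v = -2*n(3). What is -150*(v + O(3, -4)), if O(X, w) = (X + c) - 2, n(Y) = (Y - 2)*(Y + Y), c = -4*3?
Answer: 3450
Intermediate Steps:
c = -12
n(Y) = 2*Y*(-2 + Y) (n(Y) = (-2 + Y)*(2*Y) = 2*Y*(-2 + Y))
O(X, w) = -14 + X (O(X, w) = (X - 12) - 2 = (-12 + X) - 2 = -14 + X)
v = -12 (v = -4*3*(-2 + 3) = -4*3 = -2*6 = -12)
-150*(v + O(3, -4)) = -150*(-12 + (-14 + 3)) = -150*(-12 - 11) = -150*(-23) = 3450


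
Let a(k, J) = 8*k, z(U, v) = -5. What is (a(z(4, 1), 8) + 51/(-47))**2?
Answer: 3728761/2209 ≈ 1688.0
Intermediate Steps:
(a(z(4, 1), 8) + 51/(-47))**2 = (8*(-5) + 51/(-47))**2 = (-40 + 51*(-1/47))**2 = (-40 - 51/47)**2 = (-1931/47)**2 = 3728761/2209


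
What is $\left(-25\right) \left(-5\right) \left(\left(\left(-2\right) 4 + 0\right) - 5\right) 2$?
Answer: $-3250$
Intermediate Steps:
$\left(-25\right) \left(-5\right) \left(\left(\left(-2\right) 4 + 0\right) - 5\right) 2 = 125 \left(\left(-8 + 0\right) - 5\right) 2 = 125 \left(-8 - 5\right) 2 = 125 \left(\left(-13\right) 2\right) = 125 \left(-26\right) = -3250$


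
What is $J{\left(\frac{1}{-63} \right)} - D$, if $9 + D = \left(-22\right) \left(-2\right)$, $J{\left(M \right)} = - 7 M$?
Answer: $- \frac{314}{9} \approx -34.889$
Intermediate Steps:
$D = 35$ ($D = -9 - -44 = -9 + 44 = 35$)
$J{\left(\frac{1}{-63} \right)} - D = - \frac{7}{-63} - 35 = \left(-7\right) \left(- \frac{1}{63}\right) - 35 = \frac{1}{9} - 35 = - \frac{314}{9}$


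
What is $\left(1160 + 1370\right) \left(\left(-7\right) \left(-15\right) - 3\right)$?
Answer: $258060$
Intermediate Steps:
$\left(1160 + 1370\right) \left(\left(-7\right) \left(-15\right) - 3\right) = 2530 \left(105 - 3\right) = 2530 \cdot 102 = 258060$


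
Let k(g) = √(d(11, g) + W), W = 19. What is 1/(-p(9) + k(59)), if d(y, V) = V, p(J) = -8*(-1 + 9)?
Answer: 32/2009 - √78/4018 ≈ 0.013730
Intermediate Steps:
p(J) = -64 (p(J) = -8*8 = -64)
k(g) = √(19 + g) (k(g) = √(g + 19) = √(19 + g))
1/(-p(9) + k(59)) = 1/(-1*(-64) + √(19 + 59)) = 1/(64 + √78)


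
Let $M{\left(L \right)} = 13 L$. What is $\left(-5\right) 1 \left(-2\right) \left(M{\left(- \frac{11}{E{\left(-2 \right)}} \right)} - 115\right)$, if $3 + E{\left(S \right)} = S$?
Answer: $-864$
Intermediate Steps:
$E{\left(S \right)} = -3 + S$
$\left(-5\right) 1 \left(-2\right) \left(M{\left(- \frac{11}{E{\left(-2 \right)}} \right)} - 115\right) = \left(-5\right) 1 \left(-2\right) \left(13 \left(- \frac{11}{-3 - 2}\right) - 115\right) = \left(-5\right) \left(-2\right) \left(13 \left(- \frac{11}{-5}\right) - 115\right) = 10 \left(13 \left(\left(-11\right) \left(- \frac{1}{5}\right)\right) - 115\right) = 10 \left(13 \cdot \frac{11}{5} - 115\right) = 10 \left(\frac{143}{5} - 115\right) = 10 \left(- \frac{432}{5}\right) = -864$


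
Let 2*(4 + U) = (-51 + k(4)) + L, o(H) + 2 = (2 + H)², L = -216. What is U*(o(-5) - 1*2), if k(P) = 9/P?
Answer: -5455/8 ≈ -681.88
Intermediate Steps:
o(H) = -2 + (2 + H)²
U = -1091/8 (U = -4 + ((-51 + 9/4) - 216)/2 = -4 + (-195/4 - 216)/2 = -4 + (½)*(-1059/4) = -4 - 1059/8 = -1091/8 ≈ -136.38)
U*(o(-5) - 1*2) = -1091*((-2 + (2 - 5)²) - 1*2)/8 = -1091*((-2 + (-3)²) - 2)/8 = -1091*((-2 + 9) - 2)/8 = -1091*(7 - 2)/8 = -1091/8*5 = -5455/8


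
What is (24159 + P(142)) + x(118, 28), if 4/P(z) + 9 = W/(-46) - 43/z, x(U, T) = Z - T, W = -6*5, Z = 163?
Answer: 686365318/28253 ≈ 24294.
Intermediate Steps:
W = -30
x(U, T) = 163 - T
P(z) = 4/(-192/23 - 43/z) (P(z) = 4/(-9 + (-30/(-46) - 43/z)) = 4/(-9 + (-30*(-1/46) - 43/z)) = 4/(-9 + (15/23 - 43/z)) = 4/(-192/23 - 43/z))
(24159 + P(142)) + x(118, 28) = (24159 - 92*142/(989 + 192*142)) + (163 - 1*28) = (24159 - 92*142/(989 + 27264)) + (163 - 28) = (24159 - 92*142/28253) + 135 = (24159 - 92*142*1/28253) + 135 = (24159 - 13064/28253) + 135 = 682551163/28253 + 135 = 686365318/28253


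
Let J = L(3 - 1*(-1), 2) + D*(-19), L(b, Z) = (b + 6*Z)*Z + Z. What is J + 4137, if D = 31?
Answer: 3582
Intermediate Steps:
L(b, Z) = Z + Z*(b + 6*Z) (L(b, Z) = Z*(b + 6*Z) + Z = Z + Z*(b + 6*Z))
J = -555 (J = 2*(1 + (3 - 1*(-1)) + 6*2) + 31*(-19) = 2*(1 + (3 + 1) + 12) - 589 = 2*(1 + 4 + 12) - 589 = 2*17 - 589 = 34 - 589 = -555)
J + 4137 = -555 + 4137 = 3582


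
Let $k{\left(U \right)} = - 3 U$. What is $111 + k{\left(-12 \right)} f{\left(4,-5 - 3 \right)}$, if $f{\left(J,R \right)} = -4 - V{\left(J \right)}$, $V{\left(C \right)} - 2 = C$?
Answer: $-249$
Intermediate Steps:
$V{\left(C \right)} = 2 + C$
$f{\left(J,R \right)} = -6 - J$ ($f{\left(J,R \right)} = -4 - \left(2 + J\right) = -6 - J$)
$111 + k{\left(-12 \right)} f{\left(4,-5 - 3 \right)} = 111 + \left(-3\right) \left(-12\right) \left(-6 - 4\right) = 111 + 36 \left(-6 - 4\right) = 111 + 36 \left(-10\right) = 111 - 360 = -249$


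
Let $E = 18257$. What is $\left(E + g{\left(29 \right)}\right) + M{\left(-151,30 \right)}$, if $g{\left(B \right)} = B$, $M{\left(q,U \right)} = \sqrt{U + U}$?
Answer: $18286 + 2 \sqrt{15} \approx 18294.0$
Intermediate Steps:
$M{\left(q,U \right)} = \sqrt{2} \sqrt{U}$ ($M{\left(q,U \right)} = \sqrt{2 U} = \sqrt{2} \sqrt{U}$)
$\left(E + g{\left(29 \right)}\right) + M{\left(-151,30 \right)} = \left(18257 + 29\right) + \sqrt{2} \sqrt{30} = 18286 + 2 \sqrt{15}$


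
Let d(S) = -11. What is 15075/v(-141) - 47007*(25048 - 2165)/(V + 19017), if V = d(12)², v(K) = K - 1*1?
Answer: -5465442609/97057 ≈ -56312.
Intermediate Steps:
v(K) = -1 + K (v(K) = K - 1 = -1 + K)
V = 121 (V = (-11)² = 121)
15075/v(-141) - 47007*(25048 - 2165)/(V + 19017) = 15075/(-1 - 141) - 47007*(25048 - 2165)/(121 + 19017) = 15075/(-142) - 47007/(19138/22883) = 15075*(-1/142) - 47007/(19138*(1/22883)) = -15075/142 - 47007/2734/3269 = -15075/142 - 47007*3269/2734 = -15075/142 - 153665883/2734 = -5465442609/97057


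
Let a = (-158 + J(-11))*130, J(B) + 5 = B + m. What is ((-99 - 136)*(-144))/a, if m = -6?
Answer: -94/65 ≈ -1.4462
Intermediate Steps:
J(B) = -11 + B (J(B) = -5 + (B - 6) = -5 + (-6 + B) = -11 + B)
a = -23400 (a = (-158 + (-11 - 11))*130 = (-158 - 22)*130 = -180*130 = -23400)
((-99 - 136)*(-144))/a = ((-99 - 136)*(-144))/(-23400) = -235*(-144)*(-1/23400) = 33840*(-1/23400) = -94/65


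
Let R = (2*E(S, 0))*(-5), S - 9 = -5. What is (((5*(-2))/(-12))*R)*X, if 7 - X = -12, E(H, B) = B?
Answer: 0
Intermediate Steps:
S = 4 (S = 9 - 5 = 4)
X = 19 (X = 7 - 1*(-12) = 7 + 12 = 19)
R = 0 (R = (2*0)*(-5) = 0*(-5) = 0)
(((5*(-2))/(-12))*R)*X = (((5*(-2))/(-12))*0)*19 = (-10*(-1/12)*0)*19 = ((⅚)*0)*19 = 0*19 = 0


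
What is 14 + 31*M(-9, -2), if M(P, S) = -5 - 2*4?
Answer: -389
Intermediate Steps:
M(P, S) = -13 (M(P, S) = -5 - 8 = -13)
14 + 31*M(-9, -2) = 14 + 31*(-13) = 14 - 403 = -389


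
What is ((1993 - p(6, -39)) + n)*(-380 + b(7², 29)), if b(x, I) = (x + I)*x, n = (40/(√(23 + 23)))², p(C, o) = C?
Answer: 160056442/23 ≈ 6.9590e+6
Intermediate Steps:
n = 800/23 (n = (40/(√46))² = (40*(√46/46))² = (20*√46/23)² = 800/23 ≈ 34.783)
b(x, I) = x*(I + x) (b(x, I) = (I + x)*x = x*(I + x))
((1993 - p(6, -39)) + n)*(-380 + b(7², 29)) = ((1993 - 1*6) + 800/23)*(-380 + 7²*(29 + 7²)) = ((1993 - 6) + 800/23)*(-380 + 49*(29 + 49)) = (1987 + 800/23)*(-380 + 49*78) = 46501*(-380 + 3822)/23 = (46501/23)*3442 = 160056442/23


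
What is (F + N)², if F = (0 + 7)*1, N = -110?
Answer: 10609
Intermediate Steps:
F = 7 (F = 7*1 = 7)
(F + N)² = (7 - 110)² = (-103)² = 10609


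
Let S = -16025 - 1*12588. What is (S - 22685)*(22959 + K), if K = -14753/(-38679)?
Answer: -45554979296372/38679 ≈ -1.1778e+9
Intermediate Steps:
S = -28613 (S = -16025 - 12588 = -28613)
K = 14753/38679 (K = -14753*(-1/38679) = 14753/38679 ≈ 0.38142)
(S - 22685)*(22959 + K) = (-28613 - 22685)*(22959 + 14753/38679) = -51298*888045914/38679 = -45554979296372/38679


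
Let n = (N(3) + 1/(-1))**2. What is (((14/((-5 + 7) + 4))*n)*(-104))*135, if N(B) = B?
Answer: -131040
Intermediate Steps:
n = 4 (n = (3 + 1/(-1))**2 = (3 - 1)**2 = 2**2 = 4)
(((14/((-5 + 7) + 4))*n)*(-104))*135 = (((14/((-5 + 7) + 4))*4)*(-104))*135 = (((14/(2 + 4))*4)*(-104))*135 = (((14/6)*4)*(-104))*135 = (((14*(1/6))*4)*(-104))*135 = (((7/3)*4)*(-104))*135 = ((28/3)*(-104))*135 = -2912/3*135 = -131040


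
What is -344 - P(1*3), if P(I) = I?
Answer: -347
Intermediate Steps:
-344 - P(1*3) = -344 - 3 = -347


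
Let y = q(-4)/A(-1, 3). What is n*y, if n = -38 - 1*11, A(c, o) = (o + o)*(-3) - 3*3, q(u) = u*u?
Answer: 784/27 ≈ 29.037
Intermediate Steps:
q(u) = u²
A(c, o) = -9 - 6*o (A(c, o) = (2*o)*(-3) - 9 = -6*o - 9 = -9 - 6*o)
n = -49 (n = -38 - 11 = -49)
y = -16/27 (y = (-4)²/(-9 - 6*3) = 16/(-9 - 18) = 16/(-27) = 16*(-1/27) = -16/27 ≈ -0.59259)
n*y = -49*(-16/27) = 784/27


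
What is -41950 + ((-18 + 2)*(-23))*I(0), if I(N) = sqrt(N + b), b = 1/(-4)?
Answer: -41950 + 184*I ≈ -41950.0 + 184.0*I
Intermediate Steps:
b = -1/4 ≈ -0.25000
I(N) = sqrt(-1/4 + N) (I(N) = sqrt(N - 1/4) = sqrt(-1/4 + N))
-41950 + ((-18 + 2)*(-23))*I(0) = -41950 + ((-18 + 2)*(-23))*(sqrt(-1 + 4*0)/2) = -41950 + (-16*(-23))*(sqrt(-1 + 0)/2) = -41950 + 368*(sqrt(-1)/2) = -41950 + 368*(I/2) = -41950 + 184*I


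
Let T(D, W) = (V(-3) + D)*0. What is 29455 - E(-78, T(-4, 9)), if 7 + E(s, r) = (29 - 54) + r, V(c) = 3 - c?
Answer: 29487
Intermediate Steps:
T(D, W) = 0 (T(D, W) = ((3 - 1*(-3)) + D)*0 = ((3 + 3) + D)*0 = (6 + D)*0 = 0)
E(s, r) = -32 + r (E(s, r) = -7 + ((29 - 54) + r) = -7 + (-25 + r) = -32 + r)
29455 - E(-78, T(-4, 9)) = 29455 - (-32 + 0) = 29455 - 1*(-32) = 29455 + 32 = 29487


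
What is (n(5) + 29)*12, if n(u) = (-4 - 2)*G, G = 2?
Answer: 204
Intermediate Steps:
n(u) = -12 (n(u) = (-4 - 2)*2 = -6*2 = -12)
(n(5) + 29)*12 = (-12 + 29)*12 = 17*12 = 204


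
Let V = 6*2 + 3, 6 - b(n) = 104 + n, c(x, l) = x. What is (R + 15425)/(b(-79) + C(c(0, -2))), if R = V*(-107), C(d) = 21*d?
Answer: -13820/19 ≈ -727.37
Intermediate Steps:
b(n) = -98 - n (b(n) = 6 - (104 + n) = 6 + (-104 - n) = -98 - n)
V = 15 (V = 12 + 3 = 15)
R = -1605 (R = 15*(-107) = -1605)
(R + 15425)/(b(-79) + C(c(0, -2))) = (-1605 + 15425)/((-98 - 1*(-79)) + 21*0) = 13820/((-98 + 79) + 0) = 13820/(-19 + 0) = 13820/(-19) = 13820*(-1/19) = -13820/19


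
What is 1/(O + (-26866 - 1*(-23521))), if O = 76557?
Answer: 1/73212 ≈ 1.3659e-5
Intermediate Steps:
1/(O + (-26866 - 1*(-23521))) = 1/(76557 + (-26866 - 1*(-23521))) = 1/(76557 + (-26866 + 23521)) = 1/(76557 - 3345) = 1/73212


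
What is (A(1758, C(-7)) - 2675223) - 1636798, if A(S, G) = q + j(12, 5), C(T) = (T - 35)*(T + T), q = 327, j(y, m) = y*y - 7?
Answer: -4311557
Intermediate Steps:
j(y, m) = -7 + y**2 (j(y, m) = y**2 - 7 = -7 + y**2)
C(T) = 2*T*(-35 + T) (C(T) = (-35 + T)*(2*T) = 2*T*(-35 + T))
A(S, G) = 464 (A(S, G) = 327 + (-7 + 12**2) = 327 + (-7 + 144) = 327 + 137 = 464)
(A(1758, C(-7)) - 2675223) - 1636798 = (464 - 2675223) - 1636798 = -2674759 - 1636798 = -4311557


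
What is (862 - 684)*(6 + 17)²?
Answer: 94162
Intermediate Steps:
(862 - 684)*(6 + 17)² = 178*23² = 178*529 = 94162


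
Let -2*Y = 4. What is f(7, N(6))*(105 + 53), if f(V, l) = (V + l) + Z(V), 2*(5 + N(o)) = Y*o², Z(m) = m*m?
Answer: 2370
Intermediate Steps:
Y = -2 (Y = -½*4 = -2)
Z(m) = m²
N(o) = -5 - o² (N(o) = -5 + (-2*o²)/2 = -5 - o²)
f(V, l) = V + l + V² (f(V, l) = (V + l) + V² = V + l + V²)
f(7, N(6))*(105 + 53) = (7 + (-5 - 1*6²) + 7²)*(105 + 53) = (7 + (-5 - 1*36) + 49)*158 = (7 + (-5 - 36) + 49)*158 = (7 - 41 + 49)*158 = 15*158 = 2370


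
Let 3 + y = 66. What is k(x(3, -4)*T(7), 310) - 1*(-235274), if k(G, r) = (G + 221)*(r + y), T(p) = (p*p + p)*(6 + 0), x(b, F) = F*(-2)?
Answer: 1320331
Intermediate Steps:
y = 63 (y = -3 + 66 = 63)
x(b, F) = -2*F
T(p) = 6*p + 6*p² (T(p) = (p² + p)*6 = (p + p²)*6 = 6*p + 6*p²)
k(G, r) = (63 + r)*(221 + G) (k(G, r) = (G + 221)*(r + 63) = (221 + G)*(63 + r) = (63 + r)*(221 + G))
k(x(3, -4)*T(7), 310) - 1*(-235274) = (13923 + 63*((-2*(-4))*(6*7*(1 + 7))) + 221*310 + ((-2*(-4))*(6*7*(1 + 7)))*310) - 1*(-235274) = (13923 + 63*(8*(6*7*8)) + 68510 + (8*(6*7*8))*310) + 235274 = (13923 + 63*(8*336) + 68510 + (8*336)*310) + 235274 = (13923 + 63*2688 + 68510 + 2688*310) + 235274 = (13923 + 169344 + 68510 + 833280) + 235274 = 1085057 + 235274 = 1320331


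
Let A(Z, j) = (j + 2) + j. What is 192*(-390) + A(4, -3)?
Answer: -74884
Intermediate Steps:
A(Z, j) = 2 + 2*j (A(Z, j) = (2 + j) + j = 2 + 2*j)
192*(-390) + A(4, -3) = 192*(-390) + (2 + 2*(-3)) = -74880 + (2 - 6) = -74880 - 4 = -74884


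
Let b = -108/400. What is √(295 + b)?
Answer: √29473/10 ≈ 17.168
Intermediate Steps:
b = -27/100 (b = -108*1/400 = -27/100 ≈ -0.27000)
√(295 + b) = √(295 - 27/100) = √(29473/100) = √29473/10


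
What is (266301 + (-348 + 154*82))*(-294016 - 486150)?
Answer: -217339424446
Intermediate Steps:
(266301 + (-348 + 154*82))*(-294016 - 486150) = (266301 + (-348 + 12628))*(-780166) = (266301 + 12280)*(-780166) = 278581*(-780166) = -217339424446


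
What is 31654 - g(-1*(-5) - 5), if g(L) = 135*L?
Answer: 31654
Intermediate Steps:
31654 - g(-1*(-5) - 5) = 31654 - 135*(-1*(-5) - 5) = 31654 - 135*(5 - 5) = 31654 - 135*0 = 31654 - 1*0 = 31654 + 0 = 31654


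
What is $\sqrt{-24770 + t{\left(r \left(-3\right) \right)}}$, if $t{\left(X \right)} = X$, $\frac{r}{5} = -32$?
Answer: $i \sqrt{24290} \approx 155.85 i$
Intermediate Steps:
$r = -160$ ($r = 5 \left(-32\right) = -160$)
$\sqrt{-24770 + t{\left(r \left(-3\right) \right)}} = \sqrt{-24770 - -480} = \sqrt{-24770 + 480} = \sqrt{-24290} = i \sqrt{24290}$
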